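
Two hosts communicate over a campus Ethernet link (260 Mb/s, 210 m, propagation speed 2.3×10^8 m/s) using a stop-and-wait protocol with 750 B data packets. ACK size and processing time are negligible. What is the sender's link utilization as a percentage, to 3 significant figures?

92.7 %

t_tx = L/R = 6000/260000000 = 2.30769e-05 s.
t_prop = 210/2.3e+08 = 9.13043e-07 s; RTT = 1.82609e-06 s.
Cycle = t_tx + RTT = 2.4903e-05 s.
Utilization = t_tx / cycle = 2.30769e-05/2.4903e-05 = 92.7 %.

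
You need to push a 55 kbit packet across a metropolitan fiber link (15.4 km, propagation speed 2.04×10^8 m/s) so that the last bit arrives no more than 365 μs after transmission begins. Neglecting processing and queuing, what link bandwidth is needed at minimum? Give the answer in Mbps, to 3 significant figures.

Propagation delay = 15400 / 204000000 = 75.4902 μs.
Transmission budget = 365 − 75.4902 = 289.51 μs.
R ≥ L / t_tx = 55000 bits / 0.00028951 s = 190 Mbps.

190 Mbps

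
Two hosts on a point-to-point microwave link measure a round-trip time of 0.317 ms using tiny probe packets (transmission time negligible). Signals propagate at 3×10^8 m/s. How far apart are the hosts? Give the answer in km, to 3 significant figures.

One-way propagation = RTT/2 = 0.1585 ms.
d = s × t = 300000000 × 0.0001585 = 47.6 km.

47.6 km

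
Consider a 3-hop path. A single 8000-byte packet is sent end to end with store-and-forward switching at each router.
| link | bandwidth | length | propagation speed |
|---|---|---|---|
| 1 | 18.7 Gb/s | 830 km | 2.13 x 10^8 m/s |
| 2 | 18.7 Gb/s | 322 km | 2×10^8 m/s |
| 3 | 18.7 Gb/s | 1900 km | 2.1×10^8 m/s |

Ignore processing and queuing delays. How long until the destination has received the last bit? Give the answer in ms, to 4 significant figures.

L = 8000 × 8 = 64000 bits.
Transmission delay per hop = L/R = 64000/18700000000 = 0.00342246 ms; 3 hops → 0.0102674 ms.
Propagation delays (d/s per hop): 3.89671, 1.61, 9.04762 ms; sum = 14.5543 ms.
End-to-end = 14.56 ms.

14.56 ms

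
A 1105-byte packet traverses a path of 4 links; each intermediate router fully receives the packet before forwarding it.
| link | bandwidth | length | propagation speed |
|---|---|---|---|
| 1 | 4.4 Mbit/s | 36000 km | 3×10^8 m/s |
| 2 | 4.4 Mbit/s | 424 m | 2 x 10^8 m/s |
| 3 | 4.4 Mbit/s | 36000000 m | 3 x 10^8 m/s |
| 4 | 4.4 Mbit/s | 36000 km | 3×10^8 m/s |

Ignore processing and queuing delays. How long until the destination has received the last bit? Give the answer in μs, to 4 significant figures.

368000 μs

L = 1105 × 8 = 8840 bits.
Transmission delay per hop = L/R = 8840/4400000 = 2009.09 μs; 4 hops → 8036.36 μs.
Propagation delays (d/s per hop): 120000, 2.12, 120000, 120000 μs; sum = 360002 μs.
End-to-end = 368000 μs.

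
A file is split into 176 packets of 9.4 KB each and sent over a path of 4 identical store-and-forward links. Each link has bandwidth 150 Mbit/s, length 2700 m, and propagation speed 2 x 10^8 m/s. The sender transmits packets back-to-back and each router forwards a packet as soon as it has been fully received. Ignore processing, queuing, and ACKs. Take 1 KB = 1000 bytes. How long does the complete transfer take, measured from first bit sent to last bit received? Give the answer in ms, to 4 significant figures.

Per-hop transmission t_tx = L/R = 75200/150000000 = 0.501333 ms.
Per-hop propagation t_prop = 2700/200000000 = 0.0135 ms.
Pipeline fill: first packet needs 4·t_tx to clear all hops; remaining 175 packets each add one t_tx.
Total = (4+176-1)·t_tx + 4·t_prop = 179·0.501333 + 4·0.0135 = 89.79 ms.

89.79 ms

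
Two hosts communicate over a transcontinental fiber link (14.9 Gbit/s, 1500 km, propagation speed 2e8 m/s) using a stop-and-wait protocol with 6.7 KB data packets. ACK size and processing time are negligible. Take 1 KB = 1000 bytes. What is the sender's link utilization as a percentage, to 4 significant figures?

t_tx = L/R = 53600/14900000000 = 3.59732e-06 s.
t_prop = 1500000/200000000 = 0.0075 s; RTT = 0.015 s.
Cycle = t_tx + RTT = 0.0150036 s.
Utilization = t_tx / cycle = 3.59732e-06/0.0150036 = 0.02398 %.

0.02398 %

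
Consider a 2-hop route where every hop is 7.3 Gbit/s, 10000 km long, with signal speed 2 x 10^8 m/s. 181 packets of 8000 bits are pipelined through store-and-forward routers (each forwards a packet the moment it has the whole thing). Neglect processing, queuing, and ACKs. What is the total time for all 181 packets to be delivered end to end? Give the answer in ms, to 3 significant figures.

100 ms

Per-hop transmission t_tx = L/R = 8000/7300000000 = 0.00109589 ms.
Per-hop propagation t_prop = 10000000/200000000 = 50 ms.
Pipeline fill: first packet needs 2·t_tx to clear all hops; remaining 180 packets each add one t_tx.
Total = (2+181-1)·t_tx + 2·t_prop = 182·0.00109589 + 2·50 = 100 ms.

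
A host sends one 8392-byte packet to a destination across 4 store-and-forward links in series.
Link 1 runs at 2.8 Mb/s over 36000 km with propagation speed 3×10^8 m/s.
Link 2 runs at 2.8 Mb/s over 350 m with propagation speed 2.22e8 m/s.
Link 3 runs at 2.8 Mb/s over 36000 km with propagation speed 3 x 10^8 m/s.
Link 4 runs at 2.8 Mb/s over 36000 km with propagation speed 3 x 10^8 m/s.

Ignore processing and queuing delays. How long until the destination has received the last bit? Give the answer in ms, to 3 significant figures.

L = 8392 × 8 = 67136 bits.
Transmission delay per hop = L/R = 67136/2800000 = 23.9771 ms; 4 hops → 95.9086 ms.
Propagation delays (d/s per hop): 120, 0.00157658, 120, 120 ms; sum = 360.002 ms.
End-to-end = 456 ms.

456 ms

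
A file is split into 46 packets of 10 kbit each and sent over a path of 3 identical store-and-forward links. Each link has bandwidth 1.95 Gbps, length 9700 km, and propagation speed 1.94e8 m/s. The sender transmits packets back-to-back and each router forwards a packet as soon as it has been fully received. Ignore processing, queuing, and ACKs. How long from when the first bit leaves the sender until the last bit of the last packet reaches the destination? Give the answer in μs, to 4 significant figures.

150200 μs

Per-hop transmission t_tx = L/R = 10000/1950000000 = 5.12821 μs.
Per-hop propagation t_prop = 9700000/194000000 = 50000 μs.
Pipeline fill: first packet needs 3·t_tx to clear all hops; remaining 45 packets each add one t_tx.
Total = (3+46-1)·t_tx + 3·t_prop = 48·5.12821 + 3·50000 = 150200 μs.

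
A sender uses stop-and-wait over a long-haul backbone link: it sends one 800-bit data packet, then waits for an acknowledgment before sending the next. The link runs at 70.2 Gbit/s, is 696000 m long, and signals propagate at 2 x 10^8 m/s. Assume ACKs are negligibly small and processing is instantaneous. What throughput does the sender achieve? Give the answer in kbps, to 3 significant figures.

t_tx = L/R = 800/70200000000 = 1.1396e-08 s.
t_prop = 696000/200000000 = 0.00348 s; RTT = 0.00696 s.
Cycle = t_tx + RTT = 0.00696001 s.
Throughput = L / cycle = 800 / 0.00696001 = 115 kbps.

115 kbps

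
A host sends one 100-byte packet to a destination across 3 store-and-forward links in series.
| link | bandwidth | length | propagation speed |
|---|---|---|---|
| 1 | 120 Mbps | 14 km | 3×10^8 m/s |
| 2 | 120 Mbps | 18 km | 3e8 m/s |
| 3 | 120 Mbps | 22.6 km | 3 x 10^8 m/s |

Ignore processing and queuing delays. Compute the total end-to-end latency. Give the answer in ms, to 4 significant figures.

L = 100 × 8 = 800 bits.
Transmission delay per hop = L/R = 800/120000000 = 0.00666667 ms; 3 hops → 0.02 ms.
Propagation delays (d/s per hop): 0.0466667, 0.06, 0.0753333 ms; sum = 0.182 ms.
End-to-end = 0.2020 ms.

0.2020 ms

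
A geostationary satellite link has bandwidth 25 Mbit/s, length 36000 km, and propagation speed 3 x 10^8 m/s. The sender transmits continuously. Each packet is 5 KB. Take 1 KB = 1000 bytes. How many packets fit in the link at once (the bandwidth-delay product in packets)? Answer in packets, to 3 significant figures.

75.0 packets

Propagation delay = 36000000 / 300000000 = 0.12 s.
BDP = R × t_prop = 25000000 × 0.12 = 3000000 bits.
In packets of 40000 bits: 75.0 packets.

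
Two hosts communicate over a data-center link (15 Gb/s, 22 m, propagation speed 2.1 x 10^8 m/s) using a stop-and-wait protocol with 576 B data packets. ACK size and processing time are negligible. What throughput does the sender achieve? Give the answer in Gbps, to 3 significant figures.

8.92 Gbps

t_tx = L/R = 4608/15000000000 = 3.072e-07 s.
t_prop = 22/210000000 = 1.04762e-07 s; RTT = 2.09524e-07 s.
Cycle = t_tx + RTT = 5.16724e-07 s.
Throughput = L / cycle = 4608 / 5.16724e-07 = 8.92 Gbps.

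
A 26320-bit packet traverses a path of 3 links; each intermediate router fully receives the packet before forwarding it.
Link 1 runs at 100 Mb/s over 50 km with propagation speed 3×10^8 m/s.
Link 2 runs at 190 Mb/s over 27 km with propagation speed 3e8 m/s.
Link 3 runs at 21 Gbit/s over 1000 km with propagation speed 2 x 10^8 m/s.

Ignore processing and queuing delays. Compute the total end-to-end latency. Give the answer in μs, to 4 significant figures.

Transmission delays (L/R per hop): 263.2, 138.526, 1.25333 μs; sum = 402.98 μs.
Propagation delays (d/s per hop): 166.667, 90, 5000 μs; sum = 5256.67 μs.
End-to-end = 5660 μs.

5660 μs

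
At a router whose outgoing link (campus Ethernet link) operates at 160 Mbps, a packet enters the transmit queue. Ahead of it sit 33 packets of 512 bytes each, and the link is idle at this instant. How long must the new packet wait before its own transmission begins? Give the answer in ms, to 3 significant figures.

Each queued packet: L/R = 4096/160000000 = 0.0256 ms.
33 queued → 0.8448 ms.
Queuing delay = 0.845 ms.

0.845 ms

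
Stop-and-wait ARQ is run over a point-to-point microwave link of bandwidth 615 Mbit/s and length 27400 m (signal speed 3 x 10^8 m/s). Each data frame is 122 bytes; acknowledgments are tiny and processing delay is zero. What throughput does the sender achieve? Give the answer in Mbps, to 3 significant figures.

t_tx = L/R = 976/615000000 = 1.58699e-06 s.
t_prop = 27400/300000000 = 9.13333e-05 s; RTT = 0.000182667 s.
Cycle = t_tx + RTT = 0.000184254 s.
Throughput = L / cycle = 976 / 0.000184254 = 5.30 Mbps.

5.30 Mbps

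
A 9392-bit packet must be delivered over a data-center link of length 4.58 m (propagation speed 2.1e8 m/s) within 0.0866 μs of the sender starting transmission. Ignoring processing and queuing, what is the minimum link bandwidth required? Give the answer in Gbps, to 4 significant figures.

145.0 Gbps

Propagation delay = 4.58 / 210000000 = 0.0218095 μs.
Transmission budget = 0.0866 − 0.0218095 = 0.0647905 μs.
R ≥ L / t_tx = 9392 bits / 6.47905e-08 s = 145.0 Gbps.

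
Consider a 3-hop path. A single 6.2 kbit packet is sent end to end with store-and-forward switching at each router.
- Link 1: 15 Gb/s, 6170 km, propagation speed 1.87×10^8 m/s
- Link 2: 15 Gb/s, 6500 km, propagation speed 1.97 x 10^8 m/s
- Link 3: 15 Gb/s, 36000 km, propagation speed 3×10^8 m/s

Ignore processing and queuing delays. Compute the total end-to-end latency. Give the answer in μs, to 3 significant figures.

L = 6200 bits.
Transmission delay per hop = L/R = 6200/15000000000 = 0.413333 μs; 3 hops → 1.24 μs.
Propagation delays (d/s per hop): 32994.7, 32994.9, 120000 μs; sum = 185990 μs.
End-to-end = 186000 μs.

186000 μs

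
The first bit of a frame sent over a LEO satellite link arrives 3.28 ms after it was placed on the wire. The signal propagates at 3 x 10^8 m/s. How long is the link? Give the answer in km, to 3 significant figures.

984 km

d = s × t_prop = 300000000 × 0.00328 = 984 km.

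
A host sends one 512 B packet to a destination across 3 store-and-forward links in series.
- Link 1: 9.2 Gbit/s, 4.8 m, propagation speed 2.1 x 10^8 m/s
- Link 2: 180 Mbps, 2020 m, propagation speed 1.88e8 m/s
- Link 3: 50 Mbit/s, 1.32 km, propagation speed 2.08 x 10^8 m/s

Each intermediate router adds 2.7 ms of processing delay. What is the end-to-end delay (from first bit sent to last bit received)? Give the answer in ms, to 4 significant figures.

L = 512 × 8 = 4096 bits.
Transmission delays (L/R per hop): 0.000445217, 0.0227556, 0.08192 ms; sum = 0.105121 ms.
Propagation delays (d/s per hop): 2.28571e-05, 0.0107447, 0.00634615 ms; sum = 0.0171137 ms.
Processing at 2 router(s): 2 × 2.7 ms = 5.4 ms.
End-to-end = 5.522 ms.

5.522 ms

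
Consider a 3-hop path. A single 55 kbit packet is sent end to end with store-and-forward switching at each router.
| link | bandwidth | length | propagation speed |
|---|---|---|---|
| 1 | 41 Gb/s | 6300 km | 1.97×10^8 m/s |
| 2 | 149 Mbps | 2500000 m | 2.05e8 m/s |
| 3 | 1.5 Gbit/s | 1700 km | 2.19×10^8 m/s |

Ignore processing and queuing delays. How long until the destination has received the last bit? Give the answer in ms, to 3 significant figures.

L = 55000 bits.
Transmission delays (L/R per hop): 0.00134146, 0.369128, 0.0366667 ms; sum = 0.407136 ms.
Propagation delays (d/s per hop): 31.9797, 12.1951, 7.76256 ms; sum = 51.9374 ms.
End-to-end = 52.3 ms.

52.3 ms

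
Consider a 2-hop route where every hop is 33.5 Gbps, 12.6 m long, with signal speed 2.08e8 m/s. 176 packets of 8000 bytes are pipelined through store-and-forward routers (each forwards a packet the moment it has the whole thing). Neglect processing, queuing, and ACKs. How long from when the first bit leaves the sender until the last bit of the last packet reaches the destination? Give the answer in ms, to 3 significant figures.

0.338 ms

Per-hop transmission t_tx = L/R = 64000/33500000000 = 0.00191045 ms.
Per-hop propagation t_prop = 12.6/208000000 = 6.05769e-05 ms.
Pipeline fill: first packet needs 2·t_tx to clear all hops; remaining 175 packets each add one t_tx.
Total = (2+176-1)·t_tx + 2·t_prop = 177·0.00191045 + 2·6.05769e-05 = 0.338 ms.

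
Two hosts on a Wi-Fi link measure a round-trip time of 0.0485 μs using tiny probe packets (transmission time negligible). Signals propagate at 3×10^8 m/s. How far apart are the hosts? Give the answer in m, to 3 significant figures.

7.28 m

One-way propagation = RTT/2 = 0.02425 μs.
d = s × t = 300000000 × 2.425e-08 = 7.28 m.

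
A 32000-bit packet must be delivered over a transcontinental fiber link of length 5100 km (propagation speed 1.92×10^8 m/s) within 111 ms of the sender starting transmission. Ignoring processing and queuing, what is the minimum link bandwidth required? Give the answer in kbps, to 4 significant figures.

Propagation delay = 5100000 / 192000000 = 26.5625 ms.
Transmission budget = 111 − 26.5625 = 84.4375 ms.
R ≥ L / t_tx = 32000 bits / 0.0844375 s = 379.0 kbps.

379.0 kbps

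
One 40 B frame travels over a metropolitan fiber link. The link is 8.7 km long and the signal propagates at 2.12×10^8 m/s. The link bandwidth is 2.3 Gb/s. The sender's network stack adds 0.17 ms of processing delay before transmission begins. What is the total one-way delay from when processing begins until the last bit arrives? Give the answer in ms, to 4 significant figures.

0.2112 ms

L = 40 × 8 = 320 bits.
Transmission delay = L/R = 320 / 2300000000 = 0.00013913 ms.
Propagation delay = d/s = 8700 m / 212000000 m/s = 0.0410377 ms.
Plus processing delay 0.17 ms = 0.17 ms.
Total = 0.2112 ms.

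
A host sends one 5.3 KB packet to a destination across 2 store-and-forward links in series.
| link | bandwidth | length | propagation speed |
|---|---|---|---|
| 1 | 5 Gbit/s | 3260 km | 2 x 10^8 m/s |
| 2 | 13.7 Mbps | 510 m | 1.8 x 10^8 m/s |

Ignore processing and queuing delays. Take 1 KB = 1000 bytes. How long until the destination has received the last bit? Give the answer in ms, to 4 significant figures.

19.41 ms

L = 42400 bits.
Transmission delays (L/R per hop): 0.00848, 3.09489 ms; sum = 3.10337 ms.
Propagation delays (d/s per hop): 16.3, 0.00283333 ms; sum = 16.3028 ms.
End-to-end = 19.41 ms.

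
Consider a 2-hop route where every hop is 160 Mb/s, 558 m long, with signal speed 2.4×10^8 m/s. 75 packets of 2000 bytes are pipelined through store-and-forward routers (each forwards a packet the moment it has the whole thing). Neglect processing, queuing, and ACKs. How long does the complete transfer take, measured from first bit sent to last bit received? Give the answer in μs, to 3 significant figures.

7600 μs

Per-hop transmission t_tx = L/R = 16000/160000000 = 100 μs.
Per-hop propagation t_prop = 558/240000000 = 2.325 μs.
Pipeline fill: first packet needs 2·t_tx to clear all hops; remaining 74 packets each add one t_tx.
Total = (2+75-1)·t_tx + 2·t_prop = 76·100 + 2·2.325 = 7600 μs.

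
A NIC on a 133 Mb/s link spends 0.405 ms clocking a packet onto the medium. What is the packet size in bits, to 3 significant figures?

53900 bits

L = R × t_tx = 133000000 b/s × 0.000405 s = 53865 bits.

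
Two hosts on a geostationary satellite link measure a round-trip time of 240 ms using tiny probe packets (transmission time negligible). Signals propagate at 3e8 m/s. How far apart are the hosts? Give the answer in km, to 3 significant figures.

One-way propagation = RTT/2 = 120 ms.
d = s × t = 300000000 × 0.12 = 36000 km.

36000 km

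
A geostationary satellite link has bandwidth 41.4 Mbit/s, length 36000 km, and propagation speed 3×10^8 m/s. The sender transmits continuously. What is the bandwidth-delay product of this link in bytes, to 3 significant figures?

Propagation delay = 36000000 / 300000000 = 0.12 s.
BDP = R × t_prop = 41400000 × 0.12 = 4968000 bits.
In bytes: 4968000/8 = 621000 bytes.

621000 bytes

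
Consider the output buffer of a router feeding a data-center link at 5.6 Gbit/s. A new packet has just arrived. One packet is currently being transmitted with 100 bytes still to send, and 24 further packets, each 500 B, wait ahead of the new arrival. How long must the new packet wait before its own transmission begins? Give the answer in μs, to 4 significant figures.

Each queued packet: L/R = 4000/5600000000 = 0.714286 μs.
24 queued → 17.1429 μs.
Plus remaining 800 bits of current packet: 0.142857 μs.
Queuing delay = 17.29 μs.

17.29 μs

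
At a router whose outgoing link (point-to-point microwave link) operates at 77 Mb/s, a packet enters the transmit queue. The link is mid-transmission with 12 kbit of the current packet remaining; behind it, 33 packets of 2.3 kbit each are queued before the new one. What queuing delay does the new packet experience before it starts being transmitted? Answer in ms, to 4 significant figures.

Each queued packet: L/R = 2300/77000000 = 0.0298701 ms.
33 queued → 0.985714 ms.
Plus remaining 12000 bits of current packet: 0.155844 ms.
Queuing delay = 1.142 ms.

1.142 ms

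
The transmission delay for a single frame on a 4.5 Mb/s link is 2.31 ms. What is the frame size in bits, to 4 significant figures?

10400 bits

L = R × t_tx = 4500000 b/s × 0.00231 s = 10395 bits.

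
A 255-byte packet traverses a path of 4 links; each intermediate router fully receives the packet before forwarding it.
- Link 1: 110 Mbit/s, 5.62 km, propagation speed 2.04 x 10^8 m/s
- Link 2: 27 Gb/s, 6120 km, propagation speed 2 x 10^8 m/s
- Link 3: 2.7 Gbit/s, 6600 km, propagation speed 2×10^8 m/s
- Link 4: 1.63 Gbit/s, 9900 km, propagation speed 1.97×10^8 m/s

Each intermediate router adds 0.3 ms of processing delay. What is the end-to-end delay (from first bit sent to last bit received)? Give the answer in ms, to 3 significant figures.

L = 255 × 8 = 2040 bits.
Transmission delays (L/R per hop): 0.0185455, 7.55556e-05, 0.000755556, 0.00125153 ms; sum = 0.0206281 ms.
Propagation delays (d/s per hop): 0.027549, 30.6, 33, 50.2538 ms; sum = 113.881 ms.
Processing at 3 router(s): 3 × 0.3 ms = 0.9 ms.
End-to-end = 115 ms.

115 ms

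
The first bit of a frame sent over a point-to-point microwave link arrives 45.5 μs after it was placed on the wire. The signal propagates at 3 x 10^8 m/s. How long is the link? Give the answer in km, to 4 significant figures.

13.65 km

d = s × t_prop = 300000000 × 4.55e-05 = 13.65 km.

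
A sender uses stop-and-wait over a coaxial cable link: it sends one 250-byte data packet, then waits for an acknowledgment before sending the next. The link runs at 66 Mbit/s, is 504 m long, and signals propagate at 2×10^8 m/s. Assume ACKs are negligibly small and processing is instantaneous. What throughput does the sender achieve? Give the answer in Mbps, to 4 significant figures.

56.59 Mbps

t_tx = L/R = 2000/66000000 = 3.0303e-05 s.
t_prop = 504/200000000 = 2.52e-06 s; RTT = 5.04e-06 s.
Cycle = t_tx + RTT = 3.5343e-05 s.
Throughput = L / cycle = 2000 / 3.5343e-05 = 56.59 Mbps.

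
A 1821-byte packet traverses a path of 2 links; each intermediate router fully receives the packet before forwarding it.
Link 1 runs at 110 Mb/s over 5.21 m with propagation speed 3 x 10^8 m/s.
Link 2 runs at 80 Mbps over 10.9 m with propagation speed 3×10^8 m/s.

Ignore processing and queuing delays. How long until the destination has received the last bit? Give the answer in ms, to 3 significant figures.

L = 1821 × 8 = 14568 bits.
Transmission delays (L/R per hop): 0.132436, 0.1821 ms; sum = 0.314536 ms.
Propagation delays (d/s per hop): 1.73667e-05, 3.63333e-05 ms; sum = 5.37e-05 ms.
End-to-end = 0.315 ms.

0.315 ms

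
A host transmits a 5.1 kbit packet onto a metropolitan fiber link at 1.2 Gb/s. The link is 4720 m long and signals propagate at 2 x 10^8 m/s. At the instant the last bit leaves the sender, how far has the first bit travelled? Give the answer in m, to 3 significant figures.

850 m

t_tx = L/R = 5100/1200000000 = 4.25e-06 s.
Distance = s × t_tx = 200000000 × 4.25e-06 = 850 m.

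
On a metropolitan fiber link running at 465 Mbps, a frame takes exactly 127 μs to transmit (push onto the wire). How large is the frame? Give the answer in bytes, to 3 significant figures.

7380 bytes

L = R × t_tx = 465000000 b/s × 0.000127 s = 59055 bits.
In bytes: 59055 / 8 = 7380 bytes.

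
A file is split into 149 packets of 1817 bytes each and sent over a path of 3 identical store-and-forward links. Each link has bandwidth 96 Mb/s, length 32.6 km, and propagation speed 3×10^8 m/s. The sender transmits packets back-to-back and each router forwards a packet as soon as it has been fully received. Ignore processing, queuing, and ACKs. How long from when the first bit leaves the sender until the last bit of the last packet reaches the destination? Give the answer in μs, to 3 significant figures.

Per-hop transmission t_tx = L/R = 14536/96000000 = 151.417 μs.
Per-hop propagation t_prop = 32600/300000000 = 108.667 μs.
Pipeline fill: first packet needs 3·t_tx to clear all hops; remaining 148 packets each add one t_tx.
Total = (3+149-1)·t_tx + 3·t_prop = 151·151.417 + 3·108.667 = 23200 μs.

23200 μs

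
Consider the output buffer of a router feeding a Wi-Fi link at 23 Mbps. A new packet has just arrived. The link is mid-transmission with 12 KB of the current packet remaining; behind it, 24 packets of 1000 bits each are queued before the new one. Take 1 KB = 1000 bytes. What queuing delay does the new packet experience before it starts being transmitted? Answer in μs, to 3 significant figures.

5220 μs

Each queued packet: L/R = 1000/23000000 = 43.4783 μs.
24 queued → 1043.48 μs.
Plus remaining 96000 bits of current packet: 4173.91 μs.
Queuing delay = 5220 μs.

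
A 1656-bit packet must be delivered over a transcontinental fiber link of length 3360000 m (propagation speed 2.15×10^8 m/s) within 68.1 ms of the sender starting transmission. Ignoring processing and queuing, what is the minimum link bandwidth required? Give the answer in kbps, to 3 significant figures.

Propagation delay = 3360000 / 215000000 = 15.6279 ms.
Transmission budget = 68.1 − 15.6279 = 52.4721 ms.
R ≥ L / t_tx = 1656 bits / 0.0524721 s = 31.6 kbps.

31.6 kbps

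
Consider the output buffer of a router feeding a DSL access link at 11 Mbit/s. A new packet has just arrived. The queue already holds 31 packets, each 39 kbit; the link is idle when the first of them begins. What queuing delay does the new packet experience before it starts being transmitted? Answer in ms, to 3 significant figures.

110 ms

Each queued packet: L/R = 39000/11000000 = 3.54545 ms.
31 queued → 109.909 ms.
Queuing delay = 110 ms.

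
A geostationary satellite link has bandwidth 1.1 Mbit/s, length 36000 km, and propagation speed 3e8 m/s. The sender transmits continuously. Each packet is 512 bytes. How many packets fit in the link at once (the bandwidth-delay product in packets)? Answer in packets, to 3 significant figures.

32.2 packets

Propagation delay = 36000000 / 300000000 = 0.12 s.
BDP = R × t_prop = 1100000 × 0.12 = 132000 bits.
In packets of 4096 bits: 32.2 packets.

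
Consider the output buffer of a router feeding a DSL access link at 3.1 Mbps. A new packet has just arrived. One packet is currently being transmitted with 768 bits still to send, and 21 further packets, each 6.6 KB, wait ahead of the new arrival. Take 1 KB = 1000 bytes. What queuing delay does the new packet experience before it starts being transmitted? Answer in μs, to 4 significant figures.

Each queued packet: L/R = 52800/3100000 = 17032.3 μs.
21 queued → 357677 μs.
Plus remaining 768 bits of current packet: 247.742 μs.
Queuing delay = 357900 μs.

357900 μs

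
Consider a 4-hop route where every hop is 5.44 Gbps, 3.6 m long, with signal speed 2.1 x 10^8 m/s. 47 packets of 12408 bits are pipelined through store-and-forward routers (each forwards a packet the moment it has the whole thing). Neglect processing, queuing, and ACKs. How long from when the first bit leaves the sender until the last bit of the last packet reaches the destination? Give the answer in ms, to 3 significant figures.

0.114 ms

Per-hop transmission t_tx = L/R = 12408/5440000000 = 0.00228088 ms.
Per-hop propagation t_prop = 3.6/210000000 = 1.71429e-05 ms.
Pipeline fill: first packet needs 4·t_tx to clear all hops; remaining 46 packets each add one t_tx.
Total = (4+47-1)·t_tx + 4·t_prop = 50·0.00228088 + 4·1.71429e-05 = 0.114 ms.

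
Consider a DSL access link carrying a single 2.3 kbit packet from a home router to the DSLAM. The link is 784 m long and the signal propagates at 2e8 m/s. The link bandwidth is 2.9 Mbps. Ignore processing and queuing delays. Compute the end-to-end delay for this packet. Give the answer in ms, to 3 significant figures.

0.797 ms

L = 2300 bits.
Transmission delay = L/R = 2300 / 2900000 = 0.793103 ms.
Propagation delay = d/s = 784 m / 200000000 m/s = 0.00392 ms.
Total = 0.797 ms.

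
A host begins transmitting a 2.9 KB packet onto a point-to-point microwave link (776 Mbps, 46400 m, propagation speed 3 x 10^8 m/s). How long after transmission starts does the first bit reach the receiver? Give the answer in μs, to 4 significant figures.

First bit experiences only propagation delay: d/s = 46400/300000000 = 154.7 μs.

154.7 μs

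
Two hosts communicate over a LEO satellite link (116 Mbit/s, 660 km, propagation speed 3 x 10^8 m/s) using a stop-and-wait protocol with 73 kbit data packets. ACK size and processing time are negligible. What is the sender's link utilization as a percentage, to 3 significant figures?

t_tx = L/R = 73000/116000000 = 0.00062931 s.
t_prop = 660000/300000000 = 0.0022 s; RTT = 0.0044 s.
Cycle = t_tx + RTT = 0.00502931 s.
Utilization = t_tx / cycle = 0.00062931/0.00502931 = 12.5 %.

12.5 %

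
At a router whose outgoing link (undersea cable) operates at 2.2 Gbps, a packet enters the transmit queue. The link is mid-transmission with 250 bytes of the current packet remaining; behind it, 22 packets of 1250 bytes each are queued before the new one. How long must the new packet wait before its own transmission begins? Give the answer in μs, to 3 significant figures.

Each queued packet: L/R = 10000/2200000000 = 4.54545 μs.
22 queued → 100 μs.
Plus remaining 2000 bits of current packet: 0.909091 μs.
Queuing delay = 101 μs.

101 μs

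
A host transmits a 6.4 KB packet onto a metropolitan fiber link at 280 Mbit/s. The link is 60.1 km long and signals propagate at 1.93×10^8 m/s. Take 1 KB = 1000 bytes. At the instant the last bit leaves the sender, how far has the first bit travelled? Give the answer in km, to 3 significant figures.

35.3 km

t_tx = L/R = 51200/280000000 = 0.000182857 s.
Distance = s × t_tx = 193000000 × 0.000182857 = 35.3 km.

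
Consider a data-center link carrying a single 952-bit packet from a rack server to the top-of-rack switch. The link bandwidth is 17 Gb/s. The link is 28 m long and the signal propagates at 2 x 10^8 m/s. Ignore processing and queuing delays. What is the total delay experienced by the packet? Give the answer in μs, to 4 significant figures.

0.1960 μs

Transmission delay = L/R = 952 / 17000000000 = 0.056 μs.
Propagation delay = d/s = 28 m / 200000000 m/s = 0.14 μs.
Total = 0.1960 μs.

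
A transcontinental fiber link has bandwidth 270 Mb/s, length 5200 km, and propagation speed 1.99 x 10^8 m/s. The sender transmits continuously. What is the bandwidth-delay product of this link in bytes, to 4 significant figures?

881900 bytes

Propagation delay = 5200000 / 199000000 = 0.0261307 s.
BDP = R × t_prop = 270000000 × 0.0261307 = 7055280 bits.
In bytes: 7055280/8 = 881900 bytes.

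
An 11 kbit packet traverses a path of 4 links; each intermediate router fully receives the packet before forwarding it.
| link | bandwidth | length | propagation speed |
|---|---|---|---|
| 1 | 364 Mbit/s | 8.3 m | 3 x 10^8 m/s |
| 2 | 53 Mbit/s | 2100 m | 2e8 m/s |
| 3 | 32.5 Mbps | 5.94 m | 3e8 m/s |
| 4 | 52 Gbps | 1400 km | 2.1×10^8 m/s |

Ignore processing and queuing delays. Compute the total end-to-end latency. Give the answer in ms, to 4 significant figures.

7.254 ms

L = 11000 bits.
Transmission delays (L/R per hop): 0.0302198, 0.207547, 0.338462, 0.000211538 ms; sum = 0.57644 ms.
Propagation delays (d/s per hop): 2.76667e-05, 0.0105, 1.98e-05, 6.66667 ms; sum = 6.67721 ms.
End-to-end = 7.254 ms.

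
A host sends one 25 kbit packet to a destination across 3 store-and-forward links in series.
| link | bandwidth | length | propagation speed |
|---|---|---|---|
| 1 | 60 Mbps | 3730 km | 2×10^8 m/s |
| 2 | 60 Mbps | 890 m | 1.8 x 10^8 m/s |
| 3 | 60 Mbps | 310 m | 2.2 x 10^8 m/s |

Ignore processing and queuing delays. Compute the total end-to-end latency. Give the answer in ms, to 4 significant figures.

19.91 ms

L = 25000 bits.
Transmission delay per hop = L/R = 25000/60000000 = 0.416667 ms; 3 hops → 1.25 ms.
Propagation delays (d/s per hop): 18.65, 0.00494444, 0.00140909 ms; sum = 18.6564 ms.
End-to-end = 19.91 ms.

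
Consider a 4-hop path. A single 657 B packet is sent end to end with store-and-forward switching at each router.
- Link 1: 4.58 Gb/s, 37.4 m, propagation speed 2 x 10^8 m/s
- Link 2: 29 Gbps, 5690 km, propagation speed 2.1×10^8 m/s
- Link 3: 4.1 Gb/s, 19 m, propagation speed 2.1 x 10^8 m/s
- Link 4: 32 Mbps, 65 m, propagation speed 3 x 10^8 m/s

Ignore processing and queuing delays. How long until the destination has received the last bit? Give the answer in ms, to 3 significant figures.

L = 657 × 8 = 5256 bits.
Transmission delays (L/R per hop): 0.0011476, 0.000181241, 0.00128195, 0.16425 ms; sum = 0.166861 ms.
Propagation delays (d/s per hop): 0.000187, 27.0952, 9.04762e-05, 0.000216667 ms; sum = 27.0957 ms.
End-to-end = 27.3 ms.

27.3 ms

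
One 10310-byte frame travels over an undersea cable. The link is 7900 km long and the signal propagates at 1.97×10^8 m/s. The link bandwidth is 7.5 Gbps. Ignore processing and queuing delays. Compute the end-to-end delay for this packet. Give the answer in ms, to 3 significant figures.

40.1 ms

L = 10310 × 8 = 82480 bits.
Transmission delay = L/R = 82480 / 7500000000 = 0.0109973 ms.
Propagation delay = d/s = 7900000 m / 197000000 m/s = 40.1015 ms.
Total = 40.1 ms.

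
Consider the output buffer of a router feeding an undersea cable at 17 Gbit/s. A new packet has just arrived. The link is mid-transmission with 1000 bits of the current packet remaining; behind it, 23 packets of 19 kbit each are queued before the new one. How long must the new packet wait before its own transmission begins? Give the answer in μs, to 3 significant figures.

Each queued packet: L/R = 19000/17000000000 = 1.11765 μs.
23 queued → 25.7059 μs.
Plus remaining 1000 bits of current packet: 0.0588235 μs.
Queuing delay = 25.8 μs.

25.8 μs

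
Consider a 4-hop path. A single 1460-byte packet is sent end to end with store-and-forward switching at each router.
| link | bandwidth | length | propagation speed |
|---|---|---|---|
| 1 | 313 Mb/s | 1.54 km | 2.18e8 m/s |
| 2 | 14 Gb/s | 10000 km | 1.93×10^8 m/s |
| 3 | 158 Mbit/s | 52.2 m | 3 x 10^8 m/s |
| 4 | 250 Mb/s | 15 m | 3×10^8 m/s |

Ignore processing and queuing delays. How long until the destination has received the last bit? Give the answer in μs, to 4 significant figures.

L = 1460 × 8 = 11680 bits.
Transmission delays (L/R per hop): 37.3163, 0.834286, 73.9241, 46.72 μs; sum = 158.795 μs.
Propagation delays (d/s per hop): 7.06422, 51813.5, 0.174, 0.05 μs; sum = 51820.8 μs.
End-to-end = 51980 μs.

51980 μs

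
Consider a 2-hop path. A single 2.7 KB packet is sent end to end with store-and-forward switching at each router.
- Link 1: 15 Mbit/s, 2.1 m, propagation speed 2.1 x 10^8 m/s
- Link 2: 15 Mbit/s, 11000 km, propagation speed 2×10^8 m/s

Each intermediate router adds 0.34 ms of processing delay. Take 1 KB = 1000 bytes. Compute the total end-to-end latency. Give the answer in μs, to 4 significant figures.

L = 21600 bits.
Transmission delay per hop = L/R = 21600/15000000 = 1440 μs; 2 hops → 2880 μs.
Propagation delays (d/s per hop): 0.01, 55000 μs; sum = 55000 μs.
Processing at 1 router(s): 1 × 0.34 ms = 340 μs.
End-to-end = 58220 μs.

58220 μs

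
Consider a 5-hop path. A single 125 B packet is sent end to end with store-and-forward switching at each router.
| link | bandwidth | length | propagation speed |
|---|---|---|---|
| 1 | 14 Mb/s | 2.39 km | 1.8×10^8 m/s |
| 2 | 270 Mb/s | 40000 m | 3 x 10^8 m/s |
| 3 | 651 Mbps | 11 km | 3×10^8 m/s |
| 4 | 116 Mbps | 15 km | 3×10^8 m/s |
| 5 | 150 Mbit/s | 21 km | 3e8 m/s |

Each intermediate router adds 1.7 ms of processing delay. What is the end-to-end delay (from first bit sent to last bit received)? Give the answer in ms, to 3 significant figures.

L = 125 × 8 = 1000 bits.
Transmission delays (L/R per hop): 0.0714286, 0.0037037, 0.0015361, 0.00862069, 0.00666667 ms; sum = 0.0919557 ms.
Propagation delays (d/s per hop): 0.0132778, 0.133333, 0.0366667, 0.05, 0.07 ms; sum = 0.303278 ms.
Processing at 4 router(s): 4 × 1.7 ms = 6.8 ms.
End-to-end = 7.20 ms.

7.20 ms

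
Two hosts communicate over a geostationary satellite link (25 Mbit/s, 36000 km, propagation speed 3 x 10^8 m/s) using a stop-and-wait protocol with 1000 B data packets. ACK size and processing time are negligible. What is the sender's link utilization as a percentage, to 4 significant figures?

t_tx = L/R = 8000/25000000 = 0.00032 s.
t_prop = 36000000/300000000 = 0.12 s; RTT = 0.24 s.
Cycle = t_tx + RTT = 0.24032 s.
Utilization = t_tx / cycle = 0.00032/0.24032 = 0.1332 %.

0.1332 %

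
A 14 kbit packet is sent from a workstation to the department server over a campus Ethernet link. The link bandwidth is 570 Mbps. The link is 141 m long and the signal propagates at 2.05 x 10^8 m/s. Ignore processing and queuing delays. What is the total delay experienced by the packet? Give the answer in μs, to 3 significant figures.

25.2 μs

L = 14000 bits.
Transmission delay = L/R = 14000 / 570000000 = 24.5614 μs.
Propagation delay = d/s = 141 m / 2.05e+08 m/s = 0.687805 μs.
Total = 25.2 μs.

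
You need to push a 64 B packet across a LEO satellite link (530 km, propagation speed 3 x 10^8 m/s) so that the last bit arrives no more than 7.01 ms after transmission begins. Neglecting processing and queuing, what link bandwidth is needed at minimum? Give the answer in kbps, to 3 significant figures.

97.6 kbps

L = 512 bits.
Propagation delay = 530000 / 300000000 = 1.76667 ms.
Transmission budget = 7.01 − 1.76667 = 5.24333 ms.
R ≥ L / t_tx = 512 bits / 0.00524333 s = 97.6 kbps.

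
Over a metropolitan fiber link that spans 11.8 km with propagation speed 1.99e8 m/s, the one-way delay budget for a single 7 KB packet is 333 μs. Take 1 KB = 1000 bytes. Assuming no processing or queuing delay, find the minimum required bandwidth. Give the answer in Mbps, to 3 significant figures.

L = 56000 bits.
Propagation delay = 11800 / 199000000 = 59.2965 μs.
Transmission budget = 333 − 59.2965 = 273.704 μs.
R ≥ L / t_tx = 56000 bits / 0.000273704 s = 205 Mbps.

205 Mbps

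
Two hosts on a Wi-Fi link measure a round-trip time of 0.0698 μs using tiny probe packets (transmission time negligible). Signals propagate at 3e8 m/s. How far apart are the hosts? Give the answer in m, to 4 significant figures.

10.47 m

One-way propagation = RTT/2 = 0.0349 μs.
d = s × t = 300000000 × 3.49e-08 = 10.47 m.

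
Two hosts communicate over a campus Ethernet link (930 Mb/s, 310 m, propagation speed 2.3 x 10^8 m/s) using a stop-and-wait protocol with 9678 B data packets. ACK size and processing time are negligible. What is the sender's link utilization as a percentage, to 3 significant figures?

96.9 %

t_tx = L/R = 77424/930000000 = 8.32516e-05 s.
t_prop = 310/2.3e+08 = 1.34783e-06 s; RTT = 2.69565e-06 s.
Cycle = t_tx + RTT = 8.59473e-05 s.
Utilization = t_tx / cycle = 8.32516e-05/8.59473e-05 = 96.9 %.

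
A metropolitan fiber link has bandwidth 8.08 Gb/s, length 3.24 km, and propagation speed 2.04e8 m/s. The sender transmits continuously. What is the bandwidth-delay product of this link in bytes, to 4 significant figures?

16040 bytes

Propagation delay = 3240 / 204000000 = 1.58824e-05 s.
BDP = R × t_prop = 8080000000 × 1.58824e-05 = 128329 bits.
In bytes: 128329/8 = 16040 bytes.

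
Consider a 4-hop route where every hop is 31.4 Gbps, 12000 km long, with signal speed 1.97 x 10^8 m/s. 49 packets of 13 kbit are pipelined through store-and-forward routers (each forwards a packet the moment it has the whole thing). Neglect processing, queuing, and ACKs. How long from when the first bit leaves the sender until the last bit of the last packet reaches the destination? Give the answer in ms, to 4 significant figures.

243.7 ms

Per-hop transmission t_tx = L/R = 13000/31400000000 = 0.000414013 ms.
Per-hop propagation t_prop = 12000000/197000000 = 60.9137 ms.
Pipeline fill: first packet needs 4·t_tx to clear all hops; remaining 48 packets each add one t_tx.
Total = (4+49-1)·t_tx + 4·t_prop = 52·0.000414013 + 4·60.9137 = 243.7 ms.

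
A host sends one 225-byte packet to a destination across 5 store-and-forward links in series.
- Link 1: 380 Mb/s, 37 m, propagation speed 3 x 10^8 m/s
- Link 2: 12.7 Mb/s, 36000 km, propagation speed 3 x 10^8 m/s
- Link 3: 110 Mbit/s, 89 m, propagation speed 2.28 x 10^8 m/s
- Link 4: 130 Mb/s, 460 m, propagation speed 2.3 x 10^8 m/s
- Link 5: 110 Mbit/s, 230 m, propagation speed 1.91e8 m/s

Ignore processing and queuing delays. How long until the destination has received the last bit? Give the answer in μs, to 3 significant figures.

120000 μs

L = 225 × 8 = 1800 bits.
Transmission delays (L/R per hop): 4.73684, 141.732, 16.3636, 13.8462, 16.3636 μs; sum = 193.043 μs.
Propagation delays (d/s per hop): 0.123333, 120000, 0.390351, 2, 1.20419 μs; sum = 120004 μs.
End-to-end = 120000 μs.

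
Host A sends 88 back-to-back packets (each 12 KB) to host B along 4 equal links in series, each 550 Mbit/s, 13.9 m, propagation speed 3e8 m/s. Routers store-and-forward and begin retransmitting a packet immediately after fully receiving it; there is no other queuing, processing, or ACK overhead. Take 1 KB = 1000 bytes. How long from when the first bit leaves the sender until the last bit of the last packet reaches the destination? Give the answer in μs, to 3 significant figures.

15900 μs

Per-hop transmission t_tx = L/R = 96000/550000000 = 174.545 μs.
Per-hop propagation t_prop = 13.9/300000000 = 0.0463333 μs.
Pipeline fill: first packet needs 4·t_tx to clear all hops; remaining 87 packets each add one t_tx.
Total = (4+88-1)·t_tx + 4·t_prop = 91·174.545 + 4·0.0463333 = 15900 μs.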